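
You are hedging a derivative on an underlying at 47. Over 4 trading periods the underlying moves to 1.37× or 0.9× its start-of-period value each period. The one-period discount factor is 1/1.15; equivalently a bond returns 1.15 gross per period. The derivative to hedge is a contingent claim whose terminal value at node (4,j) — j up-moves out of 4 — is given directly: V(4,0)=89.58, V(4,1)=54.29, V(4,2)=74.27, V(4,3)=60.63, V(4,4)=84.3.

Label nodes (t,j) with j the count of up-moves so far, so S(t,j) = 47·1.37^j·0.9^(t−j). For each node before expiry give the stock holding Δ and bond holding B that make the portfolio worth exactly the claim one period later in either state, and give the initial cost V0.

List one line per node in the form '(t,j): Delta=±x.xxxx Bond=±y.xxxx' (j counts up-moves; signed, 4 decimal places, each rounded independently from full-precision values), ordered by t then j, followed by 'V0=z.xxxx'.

(0,0): Delta=0.0449 Bond=36.5417
(1,0): Delta=-0.0625 Bond=46.5650
(1,1): Delta=0.1070 Bond=38.0258
(2,0): Delta=-0.2863 Bond=62.0714
(2,1): Delta=0.0669 Bond=46.0507
(2,2): Delta=0.1302 Bond=41.6872
(3,0): Delta=-2.1914 Bond=136.6579
(3,1): Delta=0.8151 Bond=13.9395
(3,2): Delta=-0.3655 Bond=87.2949
(3,3): Delta=0.4167 Bond=13.3082
V0=38.6531

No-arbitrage ⇒ martingale measure with p* = (R−d)/(u−d) = 0.5319.
Payoff layer (t=4): V(4,0)=89.5800, V(4,1)=54.2900, V(4,2)=74.2700, V(4,3)=60.6300, V(4,4)=84.3000
  t=3,j=0: stock 34.2630 → up 46.9403 (V=54.2900), down 30.8367 (V=89.5800). Price 61.5728; hedge Δ=-2.1914, bond B=136.6579.
  t=3,j=1: stock 52.1559 → up 71.4536 (V=74.2700), down 46.9403 (V=54.2900). Price 56.4501; hedge Δ=0.8151, bond B=13.9395.
  t=3,j=2: stock 79.3929 → up 108.7682 (V=60.6300), down 71.4536 (V=74.2700). Price 58.2736; hedge Δ=-0.3655, bond B=87.2949.
  t=3,j=3: stock 120.8536 → up 165.5694 (V=84.3000), down 108.7682 (V=60.6300). Price 63.6699; hedge Δ=0.4167, bond B=13.3082.
  t=2,j=0: stock 38.0700 → up 52.1559 (V=56.4501), down 34.2630 (V=61.5728). Price 51.1722; hedge Δ=-0.2863, bond B=62.0714.
  t=2,j=1: stock 57.9510 → up 79.3929 (V=58.2736), down 52.1559 (V=56.4501). Price 49.9305; hedge Δ=0.0669, bond B=46.0507.
  t=2,j=2: stock 88.2143 → up 120.8536 (V=63.6699), down 79.3929 (V=58.2736). Price 53.1687; hedge Δ=0.1302, bond B=41.6872.
  t=1,j=0: stock 42.3000 → up 57.9510 (V=49.9305), down 38.0700 (V=51.1722). Price 43.9232; hedge Δ=-0.0625, bond B=46.5650.
  t=1,j=1: stock 64.3900 → up 88.2143 (V=53.1687), down 57.9510 (V=49.9305). Price 44.9156; hedge Δ=0.1070, bond B=38.0258.
  t=0,j=0: stock 47.0000 → up 64.3900 (V=44.9156), down 42.3000 (V=43.9232). Price 38.6531; hedge Δ=0.0449, bond B=36.5417.
Each (Δ,B) replicates both successor values, so the strategy is self-financing and V0 is arbitrage-free.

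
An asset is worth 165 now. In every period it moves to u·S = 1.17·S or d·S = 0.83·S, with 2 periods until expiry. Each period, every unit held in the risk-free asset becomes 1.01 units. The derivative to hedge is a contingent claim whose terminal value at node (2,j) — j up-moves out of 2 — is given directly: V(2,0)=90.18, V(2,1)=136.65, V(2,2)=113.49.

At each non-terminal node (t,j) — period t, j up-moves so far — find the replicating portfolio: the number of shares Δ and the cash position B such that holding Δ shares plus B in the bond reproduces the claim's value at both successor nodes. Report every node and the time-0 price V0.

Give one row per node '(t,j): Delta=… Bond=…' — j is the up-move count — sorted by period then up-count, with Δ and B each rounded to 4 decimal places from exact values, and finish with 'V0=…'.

(0,0): Delta=0.1696 Bond=89.5297
(1,0): Delta=0.9980 Bond=-23.0312
(1,1): Delta=-0.3528 Bond=191.2749
V0=117.5060

Risk-neutral probability p* = (R−d)/(u−d) = (1.01−0.83)/(1.17−0.83) = 0.5294.
Terminal values V(2,·): V(2,0)=90.1800, V(2,1)=136.6500, V(2,2)=113.4900
(1,0): S=136.9500. Δ = (V_up−V_dn)/(S_up−S_dn) = (136.6500−90.1800)/(160.2315−113.6685) = 0.9980. V = [p*·136.6500 + (1−p*)·90.1800]/1.01 = 113.6453. B = V − Δ·S = -23.0312.
(1,1): S=193.0500. Δ = (V_up−V_dn)/(S_up−S_dn) = (113.4900−136.6500)/(225.8685−160.2315) = -0.3528. V = [p*·113.4900 + (1−p*)·136.6500]/1.01 = 123.1573. B = V − Δ·S = 191.2749.
(0,0): S=165.0000. Δ = (V_up−V_dn)/(S_up−S_dn) = (123.1573−113.6453)/(193.0500−136.9500) = 0.1696. V = [p*·123.1573 + (1−p*)·113.6453]/1.01 = 117.5060. B = V − Δ·S = 89.5297.
Self-financing check: at every node Δ·S+B equals the discounted successor values.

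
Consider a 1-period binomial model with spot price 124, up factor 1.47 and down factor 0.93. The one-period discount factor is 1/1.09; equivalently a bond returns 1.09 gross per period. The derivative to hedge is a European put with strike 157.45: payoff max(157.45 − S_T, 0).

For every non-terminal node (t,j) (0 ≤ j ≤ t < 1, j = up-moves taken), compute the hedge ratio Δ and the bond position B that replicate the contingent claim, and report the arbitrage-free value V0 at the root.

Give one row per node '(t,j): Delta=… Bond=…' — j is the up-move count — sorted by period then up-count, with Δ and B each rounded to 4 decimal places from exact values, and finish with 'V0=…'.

(0,0): Delta=-0.6292 Bond=105.2176
V0=27.1991

The replicating-portfolio and risk-neutral prices coincide; use p* = (1.09−0.93)/(1.47−0.93) = 0.2963 for the latter.
Terminal values V(1,·): V(1,0)=42.1300, V(1,1)=0.0000
Node (0,0) S=124.0000: V=(p*·0.0000+(1−p*)·42.1300)/1.09=27.1991; Δ=(0.0000−42.1300)/(182.2800−115.3200)=-0.6292; B=V−Δ·S=105.2176
Each (Δ,B) replicates both successor values, so the strategy is self-financing and V0 is arbitrage-free.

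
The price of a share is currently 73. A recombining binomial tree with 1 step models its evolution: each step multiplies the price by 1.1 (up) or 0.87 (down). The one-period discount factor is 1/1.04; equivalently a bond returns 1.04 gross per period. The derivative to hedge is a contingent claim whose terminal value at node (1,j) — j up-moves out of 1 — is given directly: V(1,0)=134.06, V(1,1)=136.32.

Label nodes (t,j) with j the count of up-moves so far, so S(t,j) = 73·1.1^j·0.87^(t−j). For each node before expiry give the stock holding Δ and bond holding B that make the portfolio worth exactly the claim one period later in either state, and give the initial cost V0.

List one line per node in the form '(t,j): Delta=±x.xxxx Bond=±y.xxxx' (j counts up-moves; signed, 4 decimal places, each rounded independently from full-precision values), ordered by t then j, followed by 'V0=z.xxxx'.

(0,0): Delta=0.1346 Bond=120.6839
V0=130.5100

No-arbitrage ⇒ martingale measure with p* = (R−d)/(u−d) = 0.7391.
At expiry t=1: V(1,0)=134.0600, V(1,1)=136.3200
(0,0): S=73.0000. Δ = (V_up−V_dn)/(S_up−S_dn) = (136.3200−134.0600)/(80.3000−63.5100) = 0.1346. V = [p*·136.3200 + (1−p*)·134.0600]/1.04 = 130.5100. B = V − Δ·S = 120.6839.
The time-0 hedge costs 130.5100, which is the no-arbitrage price.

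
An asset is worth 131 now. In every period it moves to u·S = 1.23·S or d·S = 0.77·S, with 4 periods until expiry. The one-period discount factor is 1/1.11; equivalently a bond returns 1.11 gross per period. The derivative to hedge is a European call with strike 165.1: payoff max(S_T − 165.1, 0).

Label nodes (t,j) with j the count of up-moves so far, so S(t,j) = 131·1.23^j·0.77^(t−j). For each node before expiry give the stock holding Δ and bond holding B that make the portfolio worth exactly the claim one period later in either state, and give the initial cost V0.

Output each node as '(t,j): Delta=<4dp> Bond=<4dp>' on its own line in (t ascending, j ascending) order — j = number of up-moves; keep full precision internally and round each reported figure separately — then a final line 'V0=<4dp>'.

(0,0): Delta=0.6667 Bond=-54.5728
(1,0): Delta=0.2160 Bond=-15.1155
(1,1): Delta=0.7663 Bond=-76.6206
(2,0): Delta=0.0000 Bond=0.0000
(2,1): Delta=0.2637 Bond=-22.7000
(2,2): Delta=0.8773 Bond=-107.0544
(3,0): Delta=0.0000 Bond=0.0000
(3,1): Delta=0.0000 Bond=0.0000
(3,2): Delta=0.3220 Bond=-34.0900
(3,3): Delta=1.0000 Bond=-148.7387
V0=32.7651

Since d<R<u, set p* = (R−d)/(u−d) = 0.7391; price each node as the discounted p*-expectation of its children.
Terminal values V(4,·): V(4,0)=0.0000, V(4,1)=0.0000, V(4,2)=0.0000, V(4,3)=22.6057, V(4,4)=134.7415
(3,0): S=59.8058. Δ = (V_up−V_dn)/(S_up−S_dn) = (0.0000−0.0000)/(73.5612−46.0505) = 0.0000. V = [p*·0.0000 + (1−p*)·0.0000]/1.11 = 0.0000. B = V − Δ·S = 0.0000.
(3,1): S=95.5340. Δ = (V_up−V_dn)/(S_up−S_dn) = (0.0000−0.0000)/(117.5068−73.5612) = 0.0000. V = [p*·0.0000 + (1−p*)·0.0000]/1.11 = 0.0000. B = V − Δ·S = 0.0000.
(3,2): S=152.6062. Δ = (V_up−V_dn)/(S_up−S_dn) = (22.6057−0.0000)/(187.7057−117.5068) = 0.3220. V = [p*·22.6057 + (1−p*)·0.0000]/1.11 = 15.0527. B = V − Δ·S = -34.0900.
(3,3): S=243.7736. Δ = (V_up−V_dn)/(S_up−S_dn) = (134.7415−22.6057)/(299.8415−187.7057) = 1.0000. V = [p*·134.7415 + (1−p*)·22.6057]/1.11 = 95.0348. B = V − Δ·S = -148.7387.
(2,0): S=77.6699. Δ = (V_up−V_dn)/(S_up−S_dn) = (0.0000−0.0000)/(95.5340−59.8058) = 0.0000. V = [p*·0.0000 + (1−p*)·0.0000]/1.11 = 0.0000. B = V − Δ·S = 0.0000.
(2,1): S=124.0701. Δ = (V_up−V_dn)/(S_up−S_dn) = (15.0527−0.0000)/(152.6062−95.5340) = 0.2637. V = [p*·15.0527 + (1−p*)·0.0000]/1.11 = 10.0234. B = V − Δ·S = -22.7000.
(2,2): S=198.1899. Δ = (V_up−V_dn)/(S_up−S_dn) = (95.0348−15.0527)/(243.7736−152.6062) = 0.8773. V = [p*·95.0348 + (1−p*)·15.0527]/1.11 = 66.8198. B = V − Δ·S = -107.0544.
(1,0): S=100.8700. Δ = (V_up−V_dn)/(S_up−S_dn) = (10.0234−0.0000)/(124.0701−77.6699) = 0.2160. V = [p*·10.0234 + (1−p*)·0.0000]/1.11 = 6.6744. B = V − Δ·S = -15.1155.
(1,1): S=161.1300. Δ = (V_up−V_dn)/(S_up−S_dn) = (66.8198−10.0234)/(198.1899−124.0701) = 0.7663. V = [p*·66.8198 + (1−p*)·10.0234]/1.11 = 46.8498. B = V − Δ·S = -76.6206.
(0,0): S=131.0000. Δ = (V_up−V_dn)/(S_up−S_dn) = (46.8498−6.6744)/(161.1300−100.8700) = 0.6667. V = [p*·46.8498 + (1−p*)·6.6744]/1.11 = 32.7651. B = V − Δ·S = -54.5728.
Root portfolio cost Δ·131+B reproduces V0=32.7651.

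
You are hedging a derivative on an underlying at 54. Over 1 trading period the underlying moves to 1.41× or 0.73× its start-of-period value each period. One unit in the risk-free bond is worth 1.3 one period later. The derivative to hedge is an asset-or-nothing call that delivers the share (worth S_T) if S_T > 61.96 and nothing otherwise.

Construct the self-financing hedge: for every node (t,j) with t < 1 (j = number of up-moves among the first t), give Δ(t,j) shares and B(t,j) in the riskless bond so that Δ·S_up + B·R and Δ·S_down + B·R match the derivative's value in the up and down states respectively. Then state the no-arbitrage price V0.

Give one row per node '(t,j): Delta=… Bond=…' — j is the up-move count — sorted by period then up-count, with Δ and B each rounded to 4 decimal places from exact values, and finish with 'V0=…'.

Under the risk-neutral measure, an up-move has probability p* = (R−d)/(u−d) = 0.8382 and values discount at R = 1.3.
At expiry t=1: V(1,0)=0.0000, V(1,1)=76.1400
Node (0,0) S=54.0000: V=(p*·76.1400+(1−p*)·0.0000)/1.3=49.0948; Δ=(76.1400−0.0000)/(76.1400−39.4200)=2.0735; B=V−Δ·S=-62.8758
Root portfolio cost Δ·54+B reproduces V0=49.0948.

(0,0): Delta=2.0735 Bond=-62.8758
V0=49.0948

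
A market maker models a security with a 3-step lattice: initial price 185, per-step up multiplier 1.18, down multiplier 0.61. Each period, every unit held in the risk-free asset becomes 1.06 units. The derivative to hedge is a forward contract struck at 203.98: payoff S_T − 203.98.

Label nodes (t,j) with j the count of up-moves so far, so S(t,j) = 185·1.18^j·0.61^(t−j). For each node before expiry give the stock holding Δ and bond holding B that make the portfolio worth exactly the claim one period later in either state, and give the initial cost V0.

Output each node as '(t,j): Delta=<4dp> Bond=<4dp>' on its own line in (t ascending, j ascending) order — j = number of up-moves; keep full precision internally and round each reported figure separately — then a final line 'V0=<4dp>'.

(0,0): Delta=1.0000 Bond=-171.2655
(1,0): Delta=1.0000 Bond=-181.5415
(1,1): Delta=1.0000 Bond=-181.5415
(2,0): Delta=1.0000 Bond=-192.4340
(2,1): Delta=1.0000 Bond=-192.4340
(2,2): Delta=1.0000 Bond=-192.4340
V0=13.7345

The replicating-portfolio and risk-neutral prices coincide; use p* = (1.06−0.61)/(1.18−0.61) = 0.7895 for the latter.
Terminal values V(3,·): V(3,0)=-161.9885, V(3,1)=-122.7506, V(3,2)=-46.8477, V(3,3)=99.9809
  t=2,j=0: stock 68.8385 → up 81.2294 (V=-122.7506), down 41.9915 (V=-161.9885). Price -123.5955; hedge Δ=1.0000, bond B=-192.4340.
  t=2,j=1: stock 133.1630 → up 157.1323 (V=-46.8477), down 81.2294 (V=-122.7506). Price -59.2710; hedge Δ=1.0000, bond B=-192.4340.
  t=2,j=2: stock 257.5940 → up 303.9609 (V=99.9809), down 157.1323 (V=-46.8477). Price 65.1600; hedge Δ=1.0000, bond B=-192.4340.
  t=1,j=0: stock 112.8500 → up 133.1630 (V=-59.2710), down 68.8385 (V=-123.5955). Price -68.6915; hedge Δ=1.0000, bond B=-181.5415.
  t=1,j=1: stock 218.3000 → up 257.5940 (V=65.1600), down 133.1630 (V=-59.2710). Price 36.7585; hedge Δ=1.0000, bond B=-181.5415.
  t=0,j=0: stock 185.0000 → up 218.3000 (V=36.7585), down 112.8500 (V=-68.6915). Price 13.7345; hedge Δ=1.0000, bond B=-171.2655.
Each (Δ,B) replicates both successor values, so the strategy is self-financing and V0 is arbitrage-free.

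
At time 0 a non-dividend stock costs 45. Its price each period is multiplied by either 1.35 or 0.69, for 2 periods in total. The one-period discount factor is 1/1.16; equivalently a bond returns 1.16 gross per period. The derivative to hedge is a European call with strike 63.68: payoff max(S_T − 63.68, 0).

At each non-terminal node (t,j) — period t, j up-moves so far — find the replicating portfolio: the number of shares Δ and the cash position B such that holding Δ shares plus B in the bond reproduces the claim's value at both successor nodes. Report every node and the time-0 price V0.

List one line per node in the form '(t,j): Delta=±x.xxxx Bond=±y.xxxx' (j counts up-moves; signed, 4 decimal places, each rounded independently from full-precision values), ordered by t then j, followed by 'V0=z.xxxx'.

Under the risk-neutral measure, an up-move has probability p* = (R−d)/(u−d) = 0.7121 and values discount at R = 1.16.
Terminal payoffs: V(2,0)=0.0000, V(2,1)=0.0000, V(2,2)=18.3325
Node (1,0) S=31.0500: V=(p*·0.0000+(1−p*)·0.0000)/1.16=0.0000; Δ=(0.0000−0.0000)/(41.9175−21.4245)=0.0000; B=V−Δ·S=0.0000
Node (1,1) S=60.7500: V=(p*·18.3325+(1−p*)·0.0000)/1.16=11.2543; Δ=(18.3325−0.0000)/(82.0125−41.9175)=0.4572; B=V−Δ·S=-16.5222
Node (0,0) S=45.0000: V=(p*·11.2543+(1−p*)·0.0000)/1.16=6.9090; Δ=(11.2543−0.0000)/(60.7500−31.0500)=0.3789; B=V−Δ·S=-10.1430
Each (Δ,B) replicates both successor values, so the strategy is self-financing and V0 is arbitrage-free.

(0,0): Delta=0.3789 Bond=-10.1430
(1,0): Delta=0.0000 Bond=0.0000
(1,1): Delta=0.4572 Bond=-16.5222
V0=6.9090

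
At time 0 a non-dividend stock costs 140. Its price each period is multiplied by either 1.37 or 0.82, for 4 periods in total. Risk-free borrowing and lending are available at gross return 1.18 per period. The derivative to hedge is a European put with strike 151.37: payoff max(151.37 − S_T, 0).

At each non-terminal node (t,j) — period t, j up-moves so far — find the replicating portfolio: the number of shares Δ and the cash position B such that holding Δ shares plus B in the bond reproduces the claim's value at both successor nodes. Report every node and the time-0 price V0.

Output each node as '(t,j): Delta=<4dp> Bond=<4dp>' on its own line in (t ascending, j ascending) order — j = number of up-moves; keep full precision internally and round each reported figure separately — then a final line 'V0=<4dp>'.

Risk-neutral probability p* = (R−d)/(u−d) = (1.18−0.82)/(1.37−0.82) = 0.6545.
Terminal values V(4,·): V(4,0)=88.0730, V(4,1)=45.6176, V(4,2)=0.0000, V(4,3)=0.0000, V(4,4)=0.0000
  t=3,j=0: stock 77.1915 → up 105.7524 (V=45.6176), down 63.2970 (V=88.0730). Price 51.0881; hedge Δ=-1.0000, bond B=128.2797.
  t=3,j=1: stock 128.9663 → up 176.6839 (V=0.0000), down 105.7524 (V=45.6176). Price 13.3549; hedge Δ=-0.6431, bond B=96.2960.
  t=3,j=2: stock 215.4681 → up 295.1913 (V=0.0000), down 176.6839 (V=0.0000). Price 0.0000; hedge Δ=0.0000, bond B=0.0000.
  t=3,j=3: stock 359.9894 → up 493.1855 (V=0.0000), down 295.1913 (V=0.0000). Price 0.0000; hedge Δ=0.0000, bond B=0.0000.
  t=2,j=0: stock 94.1360 → up 128.9663 (V=13.3549), down 77.1915 (V=51.0881). Price 22.3644; hedge Δ=-0.7288, bond B=90.9703.
  t=2,j=1: stock 157.2760 → up 215.4681 (V=0.0000), down 128.9663 (V=13.3549). Price 3.9098; hedge Δ=-0.1544, bond B=28.1914.
  t=2,j=2: stock 262.7660 → up 359.9894 (V=0.0000), down 215.4681 (V=0.0000). Price 0.0000; hedge Δ=0.0000, bond B=0.0000.
  t=1,j=0: stock 114.8000 → up 157.2760 (V=3.9098), down 94.1360 (V=22.3644). Price 8.7161; hedge Δ=-0.2923, bond B=42.2701.
  t=1,j=1: stock 191.8000 → up 262.7660 (V=0.0000), down 157.2760 (V=3.9098). Price 1.1446; hedge Δ=-0.0371, bond B=8.2533.
  t=0,j=0: stock 140.0000 → up 191.8000 (V=1.1446), down 114.8000 (V=8.7161). Price 3.1866; hedge Δ=-0.0983, bond B=16.9530.
Each (Δ,B) replicates both successor values, so the strategy is self-financing and V0 is arbitrage-free.

(0,0): Delta=-0.0983 Bond=16.9530
(1,0): Delta=-0.2923 Bond=42.2701
(1,1): Delta=-0.0371 Bond=8.2533
(2,0): Delta=-0.7288 Bond=90.9703
(2,1): Delta=-0.1544 Bond=28.1914
(2,2): Delta=0.0000 Bond=0.0000
(3,0): Delta=-1.0000 Bond=128.2797
(3,1): Delta=-0.6431 Bond=96.2960
(3,2): Delta=0.0000 Bond=0.0000
(3,3): Delta=0.0000 Bond=0.0000
V0=3.1866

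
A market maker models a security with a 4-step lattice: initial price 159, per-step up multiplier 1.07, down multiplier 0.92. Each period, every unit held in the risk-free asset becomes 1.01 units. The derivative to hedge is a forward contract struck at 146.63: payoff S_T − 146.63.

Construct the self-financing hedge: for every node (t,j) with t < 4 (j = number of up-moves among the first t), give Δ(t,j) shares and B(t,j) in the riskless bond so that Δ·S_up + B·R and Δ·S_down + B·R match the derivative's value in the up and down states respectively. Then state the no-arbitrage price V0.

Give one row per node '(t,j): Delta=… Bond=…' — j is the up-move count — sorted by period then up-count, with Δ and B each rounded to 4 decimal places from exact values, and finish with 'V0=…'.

Risk-neutral probability p* = (R−d)/(u−d) = (1.01−0.92)/(1.07−0.92) = 0.6000.
Terminal payoffs: V(4,0)=-32.7235, V(4,1)=-14.1518, V(4,2)=7.4479, V(4,3)=32.5693, V(4,4)=61.7866
(3,0): S=123.8114. Δ = (V_up−V_dn)/(S_up−S_dn) = (-14.1518−-32.7235)/(132.4782−113.9065) = 1.0000. V = [p*·-14.1518 + (1−p*)·-32.7235]/1.01 = -21.3668. B = V − Δ·S = -145.1782.
(3,1): S=143.9980. Δ = (V_up−V_dn)/(S_up−S_dn) = (7.4479−-14.1518)/(154.0779−132.4782) = 1.0000. V = [p*·7.4479 + (1−p*)·-14.1518]/1.01 = -1.1802. B = V − Δ·S = -145.1782.
(3,2): S=167.4760. Δ = (V_up−V_dn)/(S_up−S_dn) = (32.5693−7.4479)/(179.1993−154.0779) = 1.0000. V = [p*·32.5693 + (1−p*)·7.4479]/1.01 = 22.2978. B = V − Δ·S = -145.1782.
(3,3): S=194.7818. Δ = (V_up−V_dn)/(S_up−S_dn) = (61.7866−32.5693)/(208.4166−179.1993) = 1.0000. V = [p*·61.7866 + (1−p*)·32.5693]/1.01 = 49.6036. B = V − Δ·S = -145.1782.
(2,0): S=134.5776. Δ = (V_up−V_dn)/(S_up−S_dn) = (-1.1802−-21.3668)/(143.9980−123.8114) = 1.0000. V = [p*·-1.1802 + (1−p*)·-21.3668]/1.01 = -9.1632. B = V − Δ·S = -143.7408.
(2,1): S=156.5196. Δ = (V_up−V_dn)/(S_up−S_dn) = (22.2978−-1.1802)/(167.4760−143.9980) = 1.0000. V = [p*·22.2978 + (1−p*)·-1.1802]/1.01 = 12.7788. B = V − Δ·S = -143.7408.
(2,2): S=182.0391. Δ = (V_up−V_dn)/(S_up−S_dn) = (49.6036−22.2978)/(194.7818−167.4760) = 1.0000. V = [p*·49.6036 + (1−p*)·22.2978]/1.01 = 38.2983. B = V − Δ·S = -143.7408.
(1,0): S=146.2800. Δ = (V_up−V_dn)/(S_up−S_dn) = (12.7788−-9.1632)/(156.5196−134.5776) = 1.0000. V = [p*·12.7788 + (1−p*)·-9.1632]/1.01 = 3.9624. B = V − Δ·S = -142.3176.
(1,1): S=170.1300. Δ = (V_up−V_dn)/(S_up−S_dn) = (38.2983−12.7788)/(182.0391−156.5196) = 1.0000. V = [p*·38.2983 + (1−p*)·12.7788]/1.01 = 27.8124. B = V − Δ·S = -142.3176.
(0,0): S=159.0000. Δ = (V_up−V_dn)/(S_up−S_dn) = (27.8124−3.9624)/(170.1300−146.2800) = 1.0000. V = [p*·27.8124 + (1−p*)·3.9624]/1.01 = 18.0915. B = V − Δ·S = -140.9085.
Self-financing check: at every node Δ·S+B equals the discounted successor values.

(0,0): Delta=1.0000 Bond=-140.9085
(1,0): Delta=1.0000 Bond=-142.3176
(1,1): Delta=1.0000 Bond=-142.3176
(2,0): Delta=1.0000 Bond=-143.7408
(2,1): Delta=1.0000 Bond=-143.7408
(2,2): Delta=1.0000 Bond=-143.7408
(3,0): Delta=1.0000 Bond=-145.1782
(3,1): Delta=1.0000 Bond=-145.1782
(3,2): Delta=1.0000 Bond=-145.1782
(3,3): Delta=1.0000 Bond=-145.1782
V0=18.0915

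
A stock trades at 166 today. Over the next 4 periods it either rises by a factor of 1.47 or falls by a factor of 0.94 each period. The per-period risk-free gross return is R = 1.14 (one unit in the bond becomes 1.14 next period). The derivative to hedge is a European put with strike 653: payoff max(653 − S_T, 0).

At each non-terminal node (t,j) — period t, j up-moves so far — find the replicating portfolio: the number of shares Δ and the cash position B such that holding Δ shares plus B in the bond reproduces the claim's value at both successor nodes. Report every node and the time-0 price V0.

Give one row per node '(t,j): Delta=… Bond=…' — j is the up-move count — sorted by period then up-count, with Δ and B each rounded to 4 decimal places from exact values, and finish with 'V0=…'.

(0,0): Delta=-0.9496 Bond=379.7366
(1,0): Delta=-1.0000 Bond=440.7564
(1,1): Delta=-0.8965 Bond=419.9361
(2,0): Delta=-1.0000 Bond=502.4623
(2,1): Delta=-1.0000 Bond=502.4623
(2,2): Delta=-0.7873 Bond=439.5643
(3,0): Delta=-1.0000 Bond=572.8070
(3,1): Delta=-1.0000 Bond=572.8070
(3,2): Delta=-1.0000 Bond=572.8070
(3,3): Delta=-0.5630 Bond=382.7921
V0=222.0948

Since d<R<u, set p* = (R−d)/(u−d) = 0.3774; price each node as the discounted p*-expectation of its children.
Payoff layer (t=4): V(4,0)=523.3957, V(4,1)=450.3209, V(4,2)=336.0444, V(4,3)=157.3354, V(4,4)=0.0000
(3,0): S=137.8769. Δ = (V_up−V_dn)/(S_up−S_dn) = (450.3209−523.3957)/(202.6791−129.6043) = -1.0000. V = [p*·450.3209 + (1−p*)·523.3957]/1.14 = 434.9301. B = V − Δ·S = 572.8070.
(3,1): S=215.6161. Δ = (V_up−V_dn)/(S_up−S_dn) = (336.0444−450.3209)/(316.9556−202.6791) = -1.0000. V = [p*·336.0444 + (1−p*)·450.3209]/1.14 = 357.1909. B = V − Δ·S = 572.8070.
(3,2): S=337.1868. Δ = (V_up−V_dn)/(S_up−S_dn) = (157.3354−336.0444)/(495.6646−316.9556) = -1.0000. V = [p*·157.3354 + (1−p*)·336.0444]/1.14 = 235.6202. B = V − Δ·S = 572.8070.
(3,3): S=527.3028. Δ = (V_up−V_dn)/(S_up−S_dn) = (0.0000−157.3354)/(775.1351−495.6646) = -0.5630. V = [p*·0.0000 + (1−p*)·157.3354]/1.14 = 85.9329. B = V − Δ·S = 382.7921.
(2,0): S=146.6776. Δ = (V_up−V_dn)/(S_up−S_dn) = (357.1909−434.9301)/(215.6161−137.8769) = -1.0000. V = [p*·357.1909 + (1−p*)·434.9301]/1.14 = 355.7847. B = V − Δ·S = 502.4623.
(2,1): S=229.3788. Δ = (V_up−V_dn)/(S_up−S_dn) = (235.6202−357.1909)/(337.1868−215.6161) = -1.0000. V = [p*·235.6202 + (1−p*)·357.1909]/1.14 = 273.0835. B = V − Δ·S = 502.4623.
(2,2): S=358.7094. Δ = (V_up−V_dn)/(S_up−S_dn) = (85.9329−235.6202)/(527.3028−337.1868) = -0.7873. V = [p*·85.9329 + (1−p*)·235.6202]/1.14 = 157.1355. B = V − Δ·S = 439.5643.
(1,0): S=156.0400. Δ = (V_up−V_dn)/(S_up−S_dn) = (273.0835−355.7847)/(229.3788−146.6776) = -1.0000. V = [p*·273.0835 + (1−p*)·355.7847]/1.14 = 284.7164. B = V − Δ·S = 440.7564.
(1,1): S=244.0200. Δ = (V_up−V_dn)/(S_up−S_dn) = (157.1355−273.0835)/(358.7094−229.3788) = -0.8965. V = [p*·157.1355 + (1−p*)·273.0835]/1.14 = 201.1662. B = V − Δ·S = 419.9361.
(0,0): S=166.0000. Δ = (V_up−V_dn)/(S_up−S_dn) = (201.1662−284.7164)/(244.0200−156.0400) = -0.9496. V = [p*·201.1662 + (1−p*)·284.7164]/1.14 = 222.0948. B = V − Δ·S = 379.7366.
The time-0 hedge costs 222.0948, which is the no-arbitrage price.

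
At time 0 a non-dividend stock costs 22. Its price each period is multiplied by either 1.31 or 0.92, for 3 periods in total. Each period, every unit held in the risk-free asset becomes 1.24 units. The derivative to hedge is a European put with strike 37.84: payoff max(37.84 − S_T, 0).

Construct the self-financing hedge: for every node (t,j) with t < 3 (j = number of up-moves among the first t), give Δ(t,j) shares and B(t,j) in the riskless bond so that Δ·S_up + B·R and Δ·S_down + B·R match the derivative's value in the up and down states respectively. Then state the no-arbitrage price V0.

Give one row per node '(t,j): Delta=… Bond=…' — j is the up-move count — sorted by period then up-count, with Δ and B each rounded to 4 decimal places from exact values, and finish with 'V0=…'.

Risk-neutral probability p* = (R−d)/(u−d) = (1.24−0.92)/(1.31−0.92) = 0.8205.
Terminal payoffs: V(3,0)=20.7089, V(3,1)=13.4468, V(3,2)=3.1061, V(3,3)=0.0000
(2,0): S=18.6208. Δ = (V_up−V_dn)/(S_up−S_dn) = (13.4468−20.7089)/(24.3932−17.1311) = -1.0000. V = [p*·13.4468 + (1−p*)·20.7089]/1.24 = 11.8953. B = V − Δ·S = 30.5161.
(2,1): S=26.5144. Δ = (V_up−V_dn)/(S_up−S_dn) = (3.1061−13.4468)/(34.7339−24.3932) = -1.0000. V = [p*·3.1061 + (1−p*)·13.4468]/1.24 = 4.0017. B = V − Δ·S = 30.5161.
(2,2): S=37.7542. Δ = (V_up−V_dn)/(S_up−S_dn) = (0.0000−3.1061)/(49.4580−34.7339) = -0.2110. V = [p*·0.0000 + (1−p*)·3.1061]/1.24 = 0.4496. B = V − Δ·S = 8.4141.
(1,0): S=20.2400. Δ = (V_up−V_dn)/(S_up−S_dn) = (4.0017−11.8953)/(26.5144−18.6208) = -1.0000. V = [p*·4.0017 + (1−p*)·11.8953]/1.24 = 4.3698. B = V − Δ·S = 24.6098.
(1,1): S=28.8200. Δ = (V_up−V_dn)/(S_up−S_dn) = (0.4496−4.0017)/(37.7542−26.5144) = -0.3160. V = [p*·0.4496 + (1−p*)·4.0017]/1.24 = 0.8767. B = V − Δ·S = 9.9848.
(0,0): S=22.0000. Δ = (V_up−V_dn)/(S_up−S_dn) = (0.8767−4.3698)/(28.8200−20.2400) = -0.4071. V = [p*·0.8767 + (1−p*)·4.3698]/1.24 = 1.2127. B = V − Δ·S = 10.1692.
Check: Δ(0,0)·S0 + B(0,0) = 1.2127 = V0.

(0,0): Delta=-0.4071 Bond=10.1692
(1,0): Delta=-1.0000 Bond=24.6098
(1,1): Delta=-0.3160 Bond=9.9848
(2,0): Delta=-1.0000 Bond=30.5161
(2,1): Delta=-1.0000 Bond=30.5161
(2,2): Delta=-0.2110 Bond=8.4141
V0=1.2127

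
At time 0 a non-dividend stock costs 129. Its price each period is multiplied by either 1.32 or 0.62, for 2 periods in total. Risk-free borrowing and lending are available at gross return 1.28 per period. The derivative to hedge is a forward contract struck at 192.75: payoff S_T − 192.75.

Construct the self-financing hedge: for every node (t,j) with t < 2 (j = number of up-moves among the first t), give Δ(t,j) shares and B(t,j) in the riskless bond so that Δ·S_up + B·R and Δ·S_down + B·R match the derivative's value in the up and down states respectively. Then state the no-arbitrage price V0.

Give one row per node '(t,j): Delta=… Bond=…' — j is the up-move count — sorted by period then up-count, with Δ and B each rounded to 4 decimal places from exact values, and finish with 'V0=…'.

(0,0): Delta=1.0000 Bond=-117.6453
(1,0): Delta=1.0000 Bond=-150.5859
(1,1): Delta=1.0000 Bond=-150.5859
V0=11.3547

The replicating-portfolio and risk-neutral prices coincide; use p* = (1.28−0.62)/(1.32−0.62) = 0.9429 for the latter.
At expiry t=2: V(2,0)=-143.1624, V(2,1)=-87.1764, V(2,2)=32.0196
  t=1,j=0: stock 79.9800 → up 105.5736 (V=-87.1764), down 49.5876 (V=-143.1624). Price -70.6059; hedge Δ=1.0000, bond B=-150.5859.
  t=1,j=1: stock 170.2800 → up 224.7696 (V=32.0196), down 105.5736 (V=-87.1764). Price 19.6941; hedge Δ=1.0000, bond B=-150.5859.
  t=0,j=0: stock 129.0000 → up 170.2800 (V=19.6941), down 79.9800 (V=-70.6059). Price 11.3547; hedge Δ=1.0000, bond B=-117.6453.
Self-financing check: at every node Δ·S+B equals the discounted successor values.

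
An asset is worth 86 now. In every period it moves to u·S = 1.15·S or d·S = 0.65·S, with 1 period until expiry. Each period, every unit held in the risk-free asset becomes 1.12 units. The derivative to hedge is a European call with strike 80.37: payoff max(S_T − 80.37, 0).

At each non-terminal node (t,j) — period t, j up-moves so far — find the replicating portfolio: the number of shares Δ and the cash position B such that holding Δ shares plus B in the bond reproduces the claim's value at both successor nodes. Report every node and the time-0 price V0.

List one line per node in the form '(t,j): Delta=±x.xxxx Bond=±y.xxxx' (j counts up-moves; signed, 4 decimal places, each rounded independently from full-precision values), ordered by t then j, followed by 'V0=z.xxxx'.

No-arbitrage ⇒ martingale measure with p* = (R−d)/(u−d) = 0.9400.
Payoff layer (t=1): V(1,0)=0.0000, V(1,1)=18.5300
  t=0,j=0: stock 86.0000 → up 98.9000 (V=18.5300), down 55.9000 (V=0.0000). Price 15.5520; hedge Δ=0.4309, bond B=-21.5080.
The time-0 hedge costs 15.5520, which is the no-arbitrage price.

(0,0): Delta=0.4309 Bond=-21.5080
V0=15.5520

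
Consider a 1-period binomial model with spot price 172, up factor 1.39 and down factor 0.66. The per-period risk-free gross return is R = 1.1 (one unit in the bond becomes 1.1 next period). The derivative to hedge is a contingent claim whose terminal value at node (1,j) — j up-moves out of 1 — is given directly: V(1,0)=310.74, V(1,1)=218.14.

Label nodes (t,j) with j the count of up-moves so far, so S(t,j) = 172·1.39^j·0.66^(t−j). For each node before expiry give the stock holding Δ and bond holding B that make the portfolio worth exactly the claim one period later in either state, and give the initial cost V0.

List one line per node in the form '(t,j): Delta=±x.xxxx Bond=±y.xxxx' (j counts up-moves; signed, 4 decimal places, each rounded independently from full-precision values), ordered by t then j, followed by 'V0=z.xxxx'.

No-arbitrage ⇒ martingale measure with p* = (R−d)/(u−d) = 0.6027.
Terminal payoffs: V(1,0)=310.7400, V(1,1)=218.1400
  t=0,j=0: stock 172.0000 → up 239.0800 (V=218.1400), down 113.5200 (V=310.7400). Price 231.7512; hedge Δ=-0.7375, bond B=358.6005.
The time-0 hedge costs 231.7512, which is the no-arbitrage price.

(0,0): Delta=-0.7375 Bond=358.6005
V0=231.7512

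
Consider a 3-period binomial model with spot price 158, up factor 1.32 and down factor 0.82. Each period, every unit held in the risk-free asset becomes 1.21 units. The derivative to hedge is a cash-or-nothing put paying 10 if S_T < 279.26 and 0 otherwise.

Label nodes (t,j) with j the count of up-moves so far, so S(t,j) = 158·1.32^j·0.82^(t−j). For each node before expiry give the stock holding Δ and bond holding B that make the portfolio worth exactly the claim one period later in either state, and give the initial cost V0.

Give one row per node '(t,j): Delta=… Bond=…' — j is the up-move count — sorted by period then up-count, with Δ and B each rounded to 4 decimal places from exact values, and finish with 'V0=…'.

Since d<R<u, set p* = (R−d)/(u−d) = 0.7800; price each node as the discounted p*-expectation of its children.
Terminal values V(3,·): V(3,0)=10.0000, V(3,1)=10.0000, V(3,2)=10.0000, V(3,3)=0.0000
Node (2,0) S=106.2392: V=(p*·10.0000+(1−p*)·10.0000)/1.21=8.2645; Δ=(10.0000−10.0000)/(140.2357−87.1161)=0.0000; B=V−Δ·S=8.2645
Node (2,1) S=171.0192: V=(p*·10.0000+(1−p*)·10.0000)/1.21=8.2645; Δ=(10.0000−10.0000)/(225.7453−140.2357)=0.0000; B=V−Δ·S=8.2645
Node (2,2) S=275.2992: V=(p*·0.0000+(1−p*)·10.0000)/1.21=1.8182; Δ=(0.0000−10.0000)/(363.3949−225.7453)=-0.0726; B=V−Δ·S=21.8182
Node (1,0) S=129.5600: V=(p*·8.2645+(1−p*)·8.2645)/1.21=6.8301; Δ=(8.2645−8.2645)/(171.0192−106.2392)=0.0000; B=V−Δ·S=6.8301
Node (1,1) S=208.5600: V=(p*·1.8182+(1−p*)·8.2645)/1.21=2.6747; Δ=(1.8182−8.2645)/(275.2992−171.0192)=-0.0618; B=V−Δ·S=15.5672
Node (0,0) S=158.0000: V=(p*·2.6747+(1−p*)·6.8301)/1.21=2.9660; Δ=(2.6747−6.8301)/(208.5600−129.5600)=-0.0526; B=V−Δ·S=11.2769
Check: Δ(0,0)·S0 + B(0,0) = 2.9660 = V0.

(0,0): Delta=-0.0526 Bond=11.2769
(1,0): Delta=0.0000 Bond=6.8301
(1,1): Delta=-0.0618 Bond=15.5672
(2,0): Delta=0.0000 Bond=8.2645
(2,1): Delta=0.0000 Bond=8.2645
(2,2): Delta=-0.0726 Bond=21.8182
V0=2.9660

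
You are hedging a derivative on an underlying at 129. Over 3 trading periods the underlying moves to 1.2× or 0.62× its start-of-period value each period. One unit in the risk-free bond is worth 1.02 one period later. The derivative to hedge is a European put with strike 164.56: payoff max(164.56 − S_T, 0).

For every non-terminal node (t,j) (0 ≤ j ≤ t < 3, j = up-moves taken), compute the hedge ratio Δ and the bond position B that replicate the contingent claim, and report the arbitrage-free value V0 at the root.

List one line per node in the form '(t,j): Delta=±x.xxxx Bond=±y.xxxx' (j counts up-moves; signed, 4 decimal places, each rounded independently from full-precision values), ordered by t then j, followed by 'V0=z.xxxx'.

Since d<R<u, set p* = (R−d)/(u−d) = 0.6897; price each node as the discounted p*-expectation of its children.
Payoff layer (t=3): V(3,0)=133.8157, V(3,1)=105.0549, V(3,2)=49.3888, V(3,3)=0.0000
Node (2,0) S=49.5876: V=(p*·105.0549+(1−p*)·133.8157)/1.02=111.7457; Δ=(105.0549−133.8157)/(59.5051−30.7443)=-1.0000; B=V−Δ·S=161.3333
Node (2,1) S=95.9760: V=(p*·49.3888+(1−p*)·105.0549)/1.02=65.3573; Δ=(49.3888−105.0549)/(115.1712−59.5051)=-1.0000; B=V−Δ·S=161.3333
Node (2,2) S=185.7600: V=(p*·0.0000+(1−p*)·49.3888)/1.02=15.0270; Δ=(0.0000−49.3888)/(222.9120−115.1712)=-0.4584; B=V−Δ·S=100.1801
Node (1,0) S=79.9800: V=(p*·65.3573+(1−p*)·111.7457)/1.02=78.1899; Δ=(65.3573−111.7457)/(95.9760−49.5876)=-1.0000; B=V−Δ·S=158.1699
Node (1,1) S=154.8000: V=(p*·15.0270+(1−p*)·65.3573)/1.02=30.0459; Δ=(15.0270−65.3573)/(185.7600−95.9760)=-0.5606; B=V−Δ·S=116.8223
Node (0,0) S=129.0000: V=(p*·30.0459+(1−p*)·78.1899)/1.02=44.1050; Δ=(30.0459−78.1899)/(154.8000−79.9800)=-0.6435; B=V−Δ·S=127.1121
Self-financing check: at every node Δ·S+B equals the discounted successor values.

(0,0): Delta=-0.6435 Bond=127.1121
(1,0): Delta=-1.0000 Bond=158.1699
(1,1): Delta=-0.5606 Bond=116.8223
(2,0): Delta=-1.0000 Bond=161.3333
(2,1): Delta=-1.0000 Bond=161.3333
(2,2): Delta=-0.4584 Bond=100.1801
V0=44.1050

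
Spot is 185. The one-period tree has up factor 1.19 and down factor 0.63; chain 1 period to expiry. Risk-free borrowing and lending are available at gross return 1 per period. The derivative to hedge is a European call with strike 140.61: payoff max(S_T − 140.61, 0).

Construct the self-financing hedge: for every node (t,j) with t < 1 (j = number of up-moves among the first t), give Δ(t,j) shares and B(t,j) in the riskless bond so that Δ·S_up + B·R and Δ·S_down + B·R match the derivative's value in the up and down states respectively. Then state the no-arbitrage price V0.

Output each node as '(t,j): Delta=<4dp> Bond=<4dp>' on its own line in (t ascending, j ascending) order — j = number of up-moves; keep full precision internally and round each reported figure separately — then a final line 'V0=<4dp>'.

(0,0): Delta=0.7678 Bond=-89.4825
V0=52.5532

Risk-neutral probability p* = (R−d)/(u−d) = (1−0.63)/(1.19−0.63) = 0.6607.
Terminal values V(1,·): V(1,0)=0.0000, V(1,1)=79.5400
  t=0,j=0: stock 185.0000 → up 220.1500 (V=79.5400), down 116.5500 (V=0.0000). Price 52.5532; hedge Δ=0.7678, bond B=-89.4825.
Root portfolio cost Δ·185+B reproduces V0=52.5532.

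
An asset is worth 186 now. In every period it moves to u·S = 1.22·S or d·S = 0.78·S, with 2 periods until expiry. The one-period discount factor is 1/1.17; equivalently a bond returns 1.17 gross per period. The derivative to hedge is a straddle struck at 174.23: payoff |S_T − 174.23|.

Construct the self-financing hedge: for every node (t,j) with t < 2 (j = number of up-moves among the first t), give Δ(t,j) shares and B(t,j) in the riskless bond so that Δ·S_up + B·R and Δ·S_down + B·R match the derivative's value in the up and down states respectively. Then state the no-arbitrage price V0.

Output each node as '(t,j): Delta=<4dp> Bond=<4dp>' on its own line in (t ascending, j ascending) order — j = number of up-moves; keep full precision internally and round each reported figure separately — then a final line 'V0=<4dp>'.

Risk-neutral probability p* = (R−d)/(u−d) = (1.17−0.78)/(1.22−0.78) = 0.8864.
At expiry t=2: V(2,0)=61.0676, V(2,1)=2.7676, V(2,2)=102.6124
(1,0): S=145.0800. Δ = (V_up−V_dn)/(S_up−S_dn) = (2.7676−61.0676)/(176.9976−113.1624) = -0.9133. V = [p*·2.7676 + (1−p*)·61.0676]/1.17 = 8.0279. B = V − Δ·S = 140.5279.
(1,1): S=226.9200. Δ = (V_up−V_dn)/(S_up−S_dn) = (102.6124−2.7676)/(276.8424−176.9976) = 1.0000. V = [p*·102.6124 + (1−p*)·2.7676]/1.17 = 78.0055. B = V − Δ·S = -148.9145.
(0,0): S=186.0000. Δ = (V_up−V_dn)/(S_up−S_dn) = (78.0055−8.0279)/(226.9200−145.0800) = 0.8551. V = [p*·78.0055 + (1−p*)·8.0279]/1.17 = 59.8748. B = V − Δ·S = -99.1653.
Check: Δ(0,0)·S0 + B(0,0) = 59.8748 = V0.

(0,0): Delta=0.8551 Bond=-99.1653
(1,0): Delta=-0.9133 Bond=140.5279
(1,1): Delta=1.0000 Bond=-148.9145
V0=59.8748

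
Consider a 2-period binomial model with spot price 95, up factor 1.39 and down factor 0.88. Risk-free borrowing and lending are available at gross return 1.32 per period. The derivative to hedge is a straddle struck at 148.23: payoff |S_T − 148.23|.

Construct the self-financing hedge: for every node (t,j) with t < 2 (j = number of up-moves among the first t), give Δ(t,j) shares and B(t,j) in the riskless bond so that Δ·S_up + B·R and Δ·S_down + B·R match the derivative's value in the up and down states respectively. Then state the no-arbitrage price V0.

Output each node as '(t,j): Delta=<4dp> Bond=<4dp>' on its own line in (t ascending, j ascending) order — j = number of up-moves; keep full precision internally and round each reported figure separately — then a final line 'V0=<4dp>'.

(0,0): Delta=-0.0471 Bond=24.7203
(1,0): Delta=-1.0000 Bond=112.2955
(1,1): Delta=0.0489 Bond=19.9569
V0=20.2483

Since d<R<u, set p* = (R−d)/(u−d) = 0.8627; price each node as the discounted p*-expectation of its children.
At expiry t=2: V(2,0)=74.6620, V(2,1)=32.0260, V(2,2)=35.3195
(1,0): S=83.6000. Δ = (V_up−V_dn)/(S_up−S_dn) = (32.0260−74.6620)/(116.2040−73.5680) = -1.0000. V = [p*·32.0260 + (1−p*)·74.6620]/1.32 = 28.6955. B = V − Δ·S = 112.2955.
(1,1): S=132.0500. Δ = (V_up−V_dn)/(S_up−S_dn) = (35.3195−32.0260)/(183.5495−116.2040) = 0.0489. V = [p*·35.3195 + (1−p*)·32.0260]/1.32 = 26.4147. B = V − Δ·S = 19.9569.
(0,0): S=95.0000. Δ = (V_up−V_dn)/(S_up−S_dn) = (26.4147−28.6955)/(132.0500−83.6000) = -0.0471. V = [p*·26.4147 + (1−p*)·28.6955]/1.32 = 20.2483. B = V − Δ·S = 24.7203.
Self-financing check: at every node Δ·S+B equals the discounted successor values.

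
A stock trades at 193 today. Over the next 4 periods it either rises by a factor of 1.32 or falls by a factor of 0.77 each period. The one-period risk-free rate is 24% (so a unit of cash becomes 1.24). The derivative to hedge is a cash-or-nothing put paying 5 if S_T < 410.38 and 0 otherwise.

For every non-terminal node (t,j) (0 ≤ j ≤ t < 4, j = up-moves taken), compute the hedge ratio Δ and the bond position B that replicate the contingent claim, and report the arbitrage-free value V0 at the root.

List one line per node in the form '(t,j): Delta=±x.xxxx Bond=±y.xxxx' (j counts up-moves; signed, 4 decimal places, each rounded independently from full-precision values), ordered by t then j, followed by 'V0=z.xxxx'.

(0,0): Delta=-0.0154 Bond=3.9625
(1,0): Delta=0.0000 Bond=2.6224
(1,1): Delta=-0.0169 Bond=5.3035
(2,0): Delta=0.0000 Bond=3.2518
(2,1): Delta=0.0000 Bond=3.2518
(2,2): Delta=-0.0186 Bond=7.1422
(3,0): Delta=0.0000 Bond=4.0323
(3,1): Delta=0.0000 Bond=4.0323
(3,2): Delta=0.0000 Bond=4.0323
(3,3): Delta=-0.0205 Bond=9.6774
V0=0.9871

Risk-neutral probability p* = (R−d)/(u−d) = (1.24−0.77)/(1.32−0.77) = 0.8545.
Terminal values V(4,·): V(4,0)=5.0000, V(4,1)=5.0000, V(4,2)=5.0000, V(4,3)=5.0000, V(4,4)=0.0000
(3,0): S=88.1109. Δ = (V_up−V_dn)/(S_up−S_dn) = (5.0000−5.0000)/(116.3063−67.8454) = 0.0000. V = [p*·5.0000 + (1−p*)·5.0000]/1.24 = 4.0323. B = V − Δ·S = 4.0323.
(3,1): S=151.0472. Δ = (V_up−V_dn)/(S_up−S_dn) = (5.0000−5.0000)/(199.3823−116.3063) = 0.0000. V = [p*·5.0000 + (1−p*)·5.0000]/1.24 = 4.0323. B = V − Δ·S = 4.0323.
(3,2): S=258.9381. Δ = (V_up−V_dn)/(S_up−S_dn) = (5.0000−5.0000)/(341.7982−199.3823) = 0.0000. V = [p*·5.0000 + (1−p*)·5.0000]/1.24 = 4.0323. B = V − Δ·S = 4.0323.
(3,3): S=443.8938. Δ = (V_up−V_dn)/(S_up−S_dn) = (0.0000−5.0000)/(585.9398−341.7982) = -0.0205. V = [p*·0.0000 + (1−p*)·5.0000]/1.24 = 0.5865. B = V − Δ·S = 9.6774.
(2,0): S=114.4297. Δ = (V_up−V_dn)/(S_up−S_dn) = (4.0323−4.0323)/(151.0472−88.1109) = 0.0000. V = [p*·4.0323 + (1−p*)·4.0323]/1.24 = 3.2518. B = V − Δ·S = 3.2518.
(2,1): S=196.1652. Δ = (V_up−V_dn)/(S_up−S_dn) = (4.0323−4.0323)/(258.9381−151.0472) = 0.0000. V = [p*·4.0323 + (1−p*)·4.0323]/1.24 = 3.2518. B = V − Δ·S = 3.2518.
(2,2): S=336.2832. Δ = (V_up−V_dn)/(S_up−S_dn) = (0.5865−4.0323)/(443.8938−258.9381) = -0.0186. V = [p*·0.5865 + (1−p*)·4.0323]/1.24 = 0.8772. B = V − Δ·S = 7.1422.
(1,0): S=148.6100. Δ = (V_up−V_dn)/(S_up−S_dn) = (3.2518−3.2518)/(196.1652−114.4297) = 0.0000. V = [p*·3.2518 + (1−p*)·3.2518]/1.24 = 2.6224. B = V − Δ·S = 2.6224.
(1,1): S=254.7600. Δ = (V_up−V_dn)/(S_up−S_dn) = (0.8772−3.2518)/(336.2832−196.1652) = -0.0169. V = [p*·0.8772 + (1−p*)·3.2518]/1.24 = 0.9860. B = V − Δ·S = 5.3035.
(0,0): S=193.0000. Δ = (V_up−V_dn)/(S_up−S_dn) = (0.9860−2.6224)/(254.7600−148.6100) = -0.0154. V = [p*·0.9860 + (1−p*)·2.6224]/1.24 = 0.9871. B = V − Δ·S = 3.9625.
Each (Δ,B) replicates both successor values, so the strategy is self-financing and V0 is arbitrage-free.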